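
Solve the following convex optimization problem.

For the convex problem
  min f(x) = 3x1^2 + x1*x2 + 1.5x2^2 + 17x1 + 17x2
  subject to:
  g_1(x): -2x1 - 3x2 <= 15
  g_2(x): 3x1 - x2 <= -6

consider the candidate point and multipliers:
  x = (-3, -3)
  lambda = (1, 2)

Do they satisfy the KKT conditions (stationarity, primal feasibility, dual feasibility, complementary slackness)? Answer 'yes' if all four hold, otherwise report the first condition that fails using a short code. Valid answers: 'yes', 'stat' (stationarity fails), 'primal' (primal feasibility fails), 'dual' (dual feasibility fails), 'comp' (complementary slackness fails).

Gradient of f: grad f(x) = Q x + c = (-4, 5)
Constraint values g_i(x) = a_i^T x - b_i:
  g_1((-3, -3)) = 0
  g_2((-3, -3)) = 0
Stationarity residual: grad f(x) + sum_i lambda_i a_i = (0, 0)
  -> stationarity OK
Primal feasibility (all g_i <= 0): OK
Dual feasibility (all lambda_i >= 0): OK
Complementary slackness (lambda_i * g_i(x) = 0 for all i): OK

Verdict: yes, KKT holds.

yes


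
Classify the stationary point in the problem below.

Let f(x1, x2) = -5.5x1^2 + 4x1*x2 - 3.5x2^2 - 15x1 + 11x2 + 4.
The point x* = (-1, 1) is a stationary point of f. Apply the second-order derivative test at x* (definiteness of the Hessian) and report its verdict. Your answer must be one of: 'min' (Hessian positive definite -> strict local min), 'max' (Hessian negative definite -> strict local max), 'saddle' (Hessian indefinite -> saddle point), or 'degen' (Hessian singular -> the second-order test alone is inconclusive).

Compute the Hessian H = grad^2 f:
  H = [[-11, 4], [4, -7]]
Verify stationarity: grad f(x*) = H x* + g = (0, 0).
Eigenvalues of H: -13.4721, -4.5279.
Both eigenvalues < 0, so H is negative definite -> x* is a strict local max.

max


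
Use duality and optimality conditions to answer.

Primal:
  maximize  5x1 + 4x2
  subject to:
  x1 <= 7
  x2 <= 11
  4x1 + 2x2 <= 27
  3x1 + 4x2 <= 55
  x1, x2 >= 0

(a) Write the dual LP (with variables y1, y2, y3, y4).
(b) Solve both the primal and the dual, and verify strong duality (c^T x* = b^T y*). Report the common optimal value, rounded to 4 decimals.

The standard primal-dual pair for 'max c^T x s.t. A x <= b, x >= 0' is:
  Dual:  min b^T y  s.t.  A^T y >= c,  y >= 0.

So the dual LP is:
  minimize  7y1 + 11y2 + 27y3 + 55y4
  subject to:
    y1 + 4y3 + 3y4 >= 5
    y2 + 2y3 + 4y4 >= 4
    y1, y2, y3, y4 >= 0

Solving the primal: x* = (1.25, 11).
  primal value c^T x* = 50.25.
Solving the dual: y* = (0, 1.5, 1.25, 0).
  dual value b^T y* = 50.25.
Strong duality: c^T x* = b^T y*. Confirmed.

50.25


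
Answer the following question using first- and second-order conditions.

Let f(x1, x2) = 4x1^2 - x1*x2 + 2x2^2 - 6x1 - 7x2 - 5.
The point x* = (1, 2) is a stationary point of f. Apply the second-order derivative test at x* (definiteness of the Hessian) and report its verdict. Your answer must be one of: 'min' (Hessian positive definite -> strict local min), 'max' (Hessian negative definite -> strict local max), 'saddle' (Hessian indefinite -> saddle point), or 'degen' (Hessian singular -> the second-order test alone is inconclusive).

Compute the Hessian H = grad^2 f:
  H = [[8, -1], [-1, 4]]
Verify stationarity: grad f(x*) = H x* + g = (0, 0).
Eigenvalues of H: 3.7639, 8.2361.
Both eigenvalues > 0, so H is positive definite -> x* is a strict local min.

min


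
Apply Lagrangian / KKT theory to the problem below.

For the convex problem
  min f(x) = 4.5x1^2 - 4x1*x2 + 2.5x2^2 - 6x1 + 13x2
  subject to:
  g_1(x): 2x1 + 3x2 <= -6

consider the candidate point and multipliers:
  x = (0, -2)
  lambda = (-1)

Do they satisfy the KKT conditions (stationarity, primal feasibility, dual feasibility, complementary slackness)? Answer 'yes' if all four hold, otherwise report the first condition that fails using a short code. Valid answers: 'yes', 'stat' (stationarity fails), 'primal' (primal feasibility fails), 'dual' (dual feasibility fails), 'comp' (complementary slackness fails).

Gradient of f: grad f(x) = Q x + c = (2, 3)
Constraint values g_i(x) = a_i^T x - b_i:
  g_1((0, -2)) = 0
Stationarity residual: grad f(x) + sum_i lambda_i a_i = (0, 0)
  -> stationarity OK
Primal feasibility (all g_i <= 0): OK
Dual feasibility (all lambda_i >= 0): FAILS
Complementary slackness (lambda_i * g_i(x) = 0 for all i): OK

Verdict: the first failing condition is dual_feasibility -> dual.

dual


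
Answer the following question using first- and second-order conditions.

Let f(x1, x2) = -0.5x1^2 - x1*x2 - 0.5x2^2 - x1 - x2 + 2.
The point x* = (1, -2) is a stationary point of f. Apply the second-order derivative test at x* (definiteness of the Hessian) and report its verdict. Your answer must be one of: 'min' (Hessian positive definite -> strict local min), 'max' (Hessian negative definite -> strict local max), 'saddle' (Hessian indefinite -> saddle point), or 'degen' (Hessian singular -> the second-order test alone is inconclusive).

Compute the Hessian H = grad^2 f:
  H = [[-1, -1], [-1, -1]]
Verify stationarity: grad f(x*) = H x* + g = (0, 0).
Eigenvalues of H: -2, 0.
H has a zero eigenvalue (singular; negative semidefinite but not definite), so H is neither positive definite, negative definite, nor indefinite. The second-order test alone is inconclusive -> degen.
(Indeed, f is constant along the null direction of H through x*, so x* is not a strict local extremum.)

degen


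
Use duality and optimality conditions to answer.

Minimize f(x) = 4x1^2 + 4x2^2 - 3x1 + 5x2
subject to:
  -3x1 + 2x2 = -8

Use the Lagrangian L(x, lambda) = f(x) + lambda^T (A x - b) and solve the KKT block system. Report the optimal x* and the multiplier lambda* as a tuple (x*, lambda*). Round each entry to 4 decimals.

Form the Lagrangian:
  L(x, lambda) = (1/2) x^T Q x + c^T x + lambda^T (A x - b)
Stationarity (grad_x L = 0): Q x + c + A^T lambda = 0.
Primal feasibility: A x = b.

This gives the KKT block system:
  [ Q   A^T ] [ x     ]   [-c ]
  [ A    0  ] [ lambda ] = [ b ]

Solving the linear system:
  x*      = (1.6731, -1.4904)
  lambda* = (3.4615)
  f(x*)   = 7.6106

x* = (1.6731, -1.4904), lambda* = (3.4615)


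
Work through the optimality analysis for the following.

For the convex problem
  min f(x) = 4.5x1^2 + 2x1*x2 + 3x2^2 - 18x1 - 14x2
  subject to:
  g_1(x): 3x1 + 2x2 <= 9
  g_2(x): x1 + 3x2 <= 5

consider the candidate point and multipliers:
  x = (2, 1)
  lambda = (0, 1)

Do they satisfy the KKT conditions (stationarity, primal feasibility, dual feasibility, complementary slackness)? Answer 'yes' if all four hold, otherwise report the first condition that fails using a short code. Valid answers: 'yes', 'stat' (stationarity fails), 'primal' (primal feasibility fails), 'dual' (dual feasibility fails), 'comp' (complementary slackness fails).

Gradient of f: grad f(x) = Q x + c = (2, -4)
Constraint values g_i(x) = a_i^T x - b_i:
  g_1((2, 1)) = -1
  g_2((2, 1)) = 0
Stationarity residual: grad f(x) + sum_i lambda_i a_i = (3, -1)
  -> stationarity FAILS
Primal feasibility (all g_i <= 0): OK
Dual feasibility (all lambda_i >= 0): OK
Complementary slackness (lambda_i * g_i(x) = 0 for all i): OK

Verdict: the first failing condition is stationarity -> stat.

stat


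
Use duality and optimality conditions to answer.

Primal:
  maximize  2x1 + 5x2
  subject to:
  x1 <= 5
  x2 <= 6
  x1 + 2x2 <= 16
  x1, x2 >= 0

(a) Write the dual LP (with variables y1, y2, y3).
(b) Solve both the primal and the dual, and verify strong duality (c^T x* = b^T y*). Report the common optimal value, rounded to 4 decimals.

The standard primal-dual pair for 'max c^T x s.t. A x <= b, x >= 0' is:
  Dual:  min b^T y  s.t.  A^T y >= c,  y >= 0.

So the dual LP is:
  minimize  5y1 + 6y2 + 16y3
  subject to:
    y1 + y3 >= 2
    y2 + 2y3 >= 5
    y1, y2, y3 >= 0

Solving the primal: x* = (4, 6).
  primal value c^T x* = 38.
Solving the dual: y* = (0, 1, 2).
  dual value b^T y* = 38.
Strong duality: c^T x* = b^T y*. Confirmed.

38


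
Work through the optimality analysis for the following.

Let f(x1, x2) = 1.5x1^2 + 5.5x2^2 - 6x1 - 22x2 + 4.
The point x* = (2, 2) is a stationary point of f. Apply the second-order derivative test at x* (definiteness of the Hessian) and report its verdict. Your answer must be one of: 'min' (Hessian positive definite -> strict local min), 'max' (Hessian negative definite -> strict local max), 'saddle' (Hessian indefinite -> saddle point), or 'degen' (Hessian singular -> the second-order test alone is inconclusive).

Compute the Hessian H = grad^2 f:
  H = [[3, 0], [0, 11]]
Verify stationarity: grad f(x*) = H x* + g = (0, 0).
Eigenvalues of H: 3, 11.
Both eigenvalues > 0, so H is positive definite -> x* is a strict local min.

min


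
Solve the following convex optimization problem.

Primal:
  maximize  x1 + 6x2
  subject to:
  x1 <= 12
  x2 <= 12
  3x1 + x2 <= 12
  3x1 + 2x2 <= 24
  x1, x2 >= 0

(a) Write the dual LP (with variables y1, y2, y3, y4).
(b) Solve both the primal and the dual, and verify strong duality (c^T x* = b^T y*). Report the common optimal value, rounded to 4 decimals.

The standard primal-dual pair for 'max c^T x s.t. A x <= b, x >= 0' is:
  Dual:  min b^T y  s.t.  A^T y >= c,  y >= 0.

So the dual LP is:
  minimize  12y1 + 12y2 + 12y3 + 24y4
  subject to:
    y1 + 3y3 + 3y4 >= 1
    y2 + y3 + 2y4 >= 6
    y1, y2, y3, y4 >= 0

Solving the primal: x* = (0, 12).
  primal value c^T x* = 72.
Solving the dual: y* = (0, 5.6667, 0.3333, 0).
  dual value b^T y* = 72.
Strong duality: c^T x* = b^T y*. Confirmed.

72


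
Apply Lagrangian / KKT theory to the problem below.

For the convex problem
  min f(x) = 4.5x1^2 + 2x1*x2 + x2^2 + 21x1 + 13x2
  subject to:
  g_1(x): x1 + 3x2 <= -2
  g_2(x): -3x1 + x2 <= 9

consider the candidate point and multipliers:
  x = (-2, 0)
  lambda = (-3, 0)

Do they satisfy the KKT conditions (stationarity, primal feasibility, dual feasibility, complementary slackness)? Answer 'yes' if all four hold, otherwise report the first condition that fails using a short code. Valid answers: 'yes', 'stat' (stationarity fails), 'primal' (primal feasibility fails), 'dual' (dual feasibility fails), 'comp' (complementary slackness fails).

Gradient of f: grad f(x) = Q x + c = (3, 9)
Constraint values g_i(x) = a_i^T x - b_i:
  g_1((-2, 0)) = 0
  g_2((-2, 0)) = -3
Stationarity residual: grad f(x) + sum_i lambda_i a_i = (0, 0)
  -> stationarity OK
Primal feasibility (all g_i <= 0): OK
Dual feasibility (all lambda_i >= 0): FAILS
Complementary slackness (lambda_i * g_i(x) = 0 for all i): OK

Verdict: the first failing condition is dual_feasibility -> dual.

dual


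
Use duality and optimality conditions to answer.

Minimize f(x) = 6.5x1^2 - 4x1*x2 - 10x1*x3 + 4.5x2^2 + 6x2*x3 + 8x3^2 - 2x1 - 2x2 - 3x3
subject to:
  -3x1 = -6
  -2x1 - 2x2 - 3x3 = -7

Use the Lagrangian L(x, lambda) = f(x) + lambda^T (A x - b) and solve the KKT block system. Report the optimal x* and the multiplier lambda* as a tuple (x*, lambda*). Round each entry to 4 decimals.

Form the Lagrangian:
  L(x, lambda) = (1/2) x^T Q x + c^T x + lambda^T (A x - b)
Stationarity (grad_x L = 0): Q x + c + A^T lambda = 0.
Primal feasibility: A x = b.

This gives the KKT block system:
  [ Q   A^T ] [ x     ]   [-c ]
  [ A    0  ] [ lambda ] = [ b ]

Solving the linear system:
  x*      = (2, -0.0822, 1.0548)
  lambda* = (6.0639, -2.2055)
  f(x*)   = 6.9726

x* = (2, -0.0822, 1.0548), lambda* = (6.0639, -2.2055)


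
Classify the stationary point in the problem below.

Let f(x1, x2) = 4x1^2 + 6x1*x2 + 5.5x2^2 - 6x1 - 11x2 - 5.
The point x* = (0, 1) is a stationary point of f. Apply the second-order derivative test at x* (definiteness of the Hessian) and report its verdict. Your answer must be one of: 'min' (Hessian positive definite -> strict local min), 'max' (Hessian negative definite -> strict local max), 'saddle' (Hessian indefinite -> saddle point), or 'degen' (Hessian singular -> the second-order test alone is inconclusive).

Compute the Hessian H = grad^2 f:
  H = [[8, 6], [6, 11]]
Verify stationarity: grad f(x*) = H x* + g = (0, 0).
Eigenvalues of H: 3.3153, 15.6847.
Both eigenvalues > 0, so H is positive definite -> x* is a strict local min.

min


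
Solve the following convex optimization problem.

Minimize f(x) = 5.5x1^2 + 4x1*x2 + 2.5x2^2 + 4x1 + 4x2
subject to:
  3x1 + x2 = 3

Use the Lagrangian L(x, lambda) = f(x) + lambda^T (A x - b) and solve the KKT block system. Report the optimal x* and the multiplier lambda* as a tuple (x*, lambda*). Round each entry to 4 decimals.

Form the Lagrangian:
  L(x, lambda) = (1/2) x^T Q x + c^T x + lambda^T (A x - b)
Stationarity (grad_x L = 0): Q x + c + A^T lambda = 0.
Primal feasibility: A x = b.

This gives the KKT block system:
  [ Q   A^T ] [ x     ]   [-c ]
  [ A    0  ] [ lambda ] = [ b ]

Solving the linear system:
  x*      = (1.2812, -0.8437)
  lambda* = (-4.9062)
  f(x*)   = 8.2344

x* = (1.2812, -0.8437), lambda* = (-4.9062)


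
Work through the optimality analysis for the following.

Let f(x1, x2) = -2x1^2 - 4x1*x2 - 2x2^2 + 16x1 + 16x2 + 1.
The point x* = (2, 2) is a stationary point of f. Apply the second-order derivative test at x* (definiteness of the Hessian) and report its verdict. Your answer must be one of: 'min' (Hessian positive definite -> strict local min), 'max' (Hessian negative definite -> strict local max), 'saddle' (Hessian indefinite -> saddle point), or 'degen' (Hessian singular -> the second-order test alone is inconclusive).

Compute the Hessian H = grad^2 f:
  H = [[-4, -4], [-4, -4]]
Verify stationarity: grad f(x*) = H x* + g = (0, 0).
Eigenvalues of H: -8, 0.
H has a zero eigenvalue (singular; negative semidefinite but not definite), so H is neither positive definite, negative definite, nor indefinite. The second-order test alone is inconclusive -> degen.
(Indeed, f is constant along the null direction of H through x*, so x* is not a strict local extremum.)

degen


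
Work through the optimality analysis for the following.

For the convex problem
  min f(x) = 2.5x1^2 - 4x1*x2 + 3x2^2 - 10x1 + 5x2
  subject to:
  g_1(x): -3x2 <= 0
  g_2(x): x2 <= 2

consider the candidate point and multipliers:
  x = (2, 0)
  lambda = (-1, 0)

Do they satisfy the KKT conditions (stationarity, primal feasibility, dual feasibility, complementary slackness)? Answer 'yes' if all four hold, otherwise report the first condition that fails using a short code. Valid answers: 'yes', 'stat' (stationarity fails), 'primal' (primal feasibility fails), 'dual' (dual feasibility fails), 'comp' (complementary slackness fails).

Gradient of f: grad f(x) = Q x + c = (0, -3)
Constraint values g_i(x) = a_i^T x - b_i:
  g_1((2, 0)) = 0
  g_2((2, 0)) = -2
Stationarity residual: grad f(x) + sum_i lambda_i a_i = (0, 0)
  -> stationarity OK
Primal feasibility (all g_i <= 0): OK
Dual feasibility (all lambda_i >= 0): FAILS
Complementary slackness (lambda_i * g_i(x) = 0 for all i): OK

Verdict: the first failing condition is dual_feasibility -> dual.

dual


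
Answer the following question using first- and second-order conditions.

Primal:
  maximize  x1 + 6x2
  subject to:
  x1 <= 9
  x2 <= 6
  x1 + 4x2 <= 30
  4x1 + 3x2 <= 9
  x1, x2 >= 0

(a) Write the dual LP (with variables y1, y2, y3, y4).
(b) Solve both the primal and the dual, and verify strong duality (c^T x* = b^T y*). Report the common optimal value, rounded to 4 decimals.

The standard primal-dual pair for 'max c^T x s.t. A x <= b, x >= 0' is:
  Dual:  min b^T y  s.t.  A^T y >= c,  y >= 0.

So the dual LP is:
  minimize  9y1 + 6y2 + 30y3 + 9y4
  subject to:
    y1 + y3 + 4y4 >= 1
    y2 + 4y3 + 3y4 >= 6
    y1, y2, y3, y4 >= 0

Solving the primal: x* = (0, 3).
  primal value c^T x* = 18.
Solving the dual: y* = (0, 0, 0, 2).
  dual value b^T y* = 18.
Strong duality: c^T x* = b^T y*. Confirmed.

18


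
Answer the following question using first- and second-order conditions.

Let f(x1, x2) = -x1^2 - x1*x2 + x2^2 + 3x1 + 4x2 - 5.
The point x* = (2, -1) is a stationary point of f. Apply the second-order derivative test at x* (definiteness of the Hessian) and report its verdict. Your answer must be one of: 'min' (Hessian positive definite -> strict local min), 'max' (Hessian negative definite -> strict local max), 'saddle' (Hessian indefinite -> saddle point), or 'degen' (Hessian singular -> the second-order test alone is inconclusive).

Compute the Hessian H = grad^2 f:
  H = [[-2, -1], [-1, 2]]
Verify stationarity: grad f(x*) = H x* + g = (0, 0).
Eigenvalues of H: -2.2361, 2.2361.
Eigenvalues have mixed signs, so H is indefinite -> x* is a saddle point.

saddle


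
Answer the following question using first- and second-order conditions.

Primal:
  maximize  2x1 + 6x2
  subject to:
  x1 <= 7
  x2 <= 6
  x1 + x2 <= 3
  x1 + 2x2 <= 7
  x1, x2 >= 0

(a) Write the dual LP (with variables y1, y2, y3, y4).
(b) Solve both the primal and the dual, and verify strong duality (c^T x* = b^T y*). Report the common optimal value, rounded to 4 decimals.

The standard primal-dual pair for 'max c^T x s.t. A x <= b, x >= 0' is:
  Dual:  min b^T y  s.t.  A^T y >= c,  y >= 0.

So the dual LP is:
  minimize  7y1 + 6y2 + 3y3 + 7y4
  subject to:
    y1 + y3 + y4 >= 2
    y2 + y3 + 2y4 >= 6
    y1, y2, y3, y4 >= 0

Solving the primal: x* = (0, 3).
  primal value c^T x* = 18.
Solving the dual: y* = (0, 0, 6, 0).
  dual value b^T y* = 18.
Strong duality: c^T x* = b^T y*. Confirmed.

18


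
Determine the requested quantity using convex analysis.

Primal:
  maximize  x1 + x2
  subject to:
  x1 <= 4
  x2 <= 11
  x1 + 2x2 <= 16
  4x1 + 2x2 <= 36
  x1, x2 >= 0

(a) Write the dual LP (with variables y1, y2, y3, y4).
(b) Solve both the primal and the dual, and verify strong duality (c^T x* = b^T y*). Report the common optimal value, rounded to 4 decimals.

The standard primal-dual pair for 'max c^T x s.t. A x <= b, x >= 0' is:
  Dual:  min b^T y  s.t.  A^T y >= c,  y >= 0.

So the dual LP is:
  minimize  4y1 + 11y2 + 16y3 + 36y4
  subject to:
    y1 + y3 + 4y4 >= 1
    y2 + 2y3 + 2y4 >= 1
    y1, y2, y3, y4 >= 0

Solving the primal: x* = (4, 6).
  primal value c^T x* = 10.
Solving the dual: y* = (0.5, 0, 0.5, 0).
  dual value b^T y* = 10.
Strong duality: c^T x* = b^T y*. Confirmed.

10


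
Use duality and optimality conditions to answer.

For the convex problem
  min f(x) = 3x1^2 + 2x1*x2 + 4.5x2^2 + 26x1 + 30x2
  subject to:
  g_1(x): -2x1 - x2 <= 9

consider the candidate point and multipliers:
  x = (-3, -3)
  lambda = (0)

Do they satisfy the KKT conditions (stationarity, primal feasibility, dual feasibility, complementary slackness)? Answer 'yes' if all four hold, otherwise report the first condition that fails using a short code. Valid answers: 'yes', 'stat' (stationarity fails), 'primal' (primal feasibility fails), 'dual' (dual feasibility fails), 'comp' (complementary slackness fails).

Gradient of f: grad f(x) = Q x + c = (2, -3)
Constraint values g_i(x) = a_i^T x - b_i:
  g_1((-3, -3)) = 0
Stationarity residual: grad f(x) + sum_i lambda_i a_i = (2, -3)
  -> stationarity FAILS
Primal feasibility (all g_i <= 0): OK
Dual feasibility (all lambda_i >= 0): OK
Complementary slackness (lambda_i * g_i(x) = 0 for all i): OK

Verdict: the first failing condition is stationarity -> stat.

stat


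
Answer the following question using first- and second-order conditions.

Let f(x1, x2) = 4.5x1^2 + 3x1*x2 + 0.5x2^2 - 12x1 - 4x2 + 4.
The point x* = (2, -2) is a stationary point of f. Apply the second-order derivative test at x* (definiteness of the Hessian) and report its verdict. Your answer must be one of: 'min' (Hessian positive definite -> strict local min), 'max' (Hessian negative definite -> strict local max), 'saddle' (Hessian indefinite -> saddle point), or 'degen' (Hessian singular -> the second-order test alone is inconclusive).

Compute the Hessian H = grad^2 f:
  H = [[9, 3], [3, 1]]
Verify stationarity: grad f(x*) = H x* + g = (0, 0).
Eigenvalues of H: 0, 10.
H has a zero eigenvalue (singular; positive semidefinite but not definite), so H is neither positive definite, negative definite, nor indefinite. The second-order test alone is inconclusive -> degen.
(Indeed, f is constant along the null direction of H through x*, so x* is not a strict local extremum.)

degen


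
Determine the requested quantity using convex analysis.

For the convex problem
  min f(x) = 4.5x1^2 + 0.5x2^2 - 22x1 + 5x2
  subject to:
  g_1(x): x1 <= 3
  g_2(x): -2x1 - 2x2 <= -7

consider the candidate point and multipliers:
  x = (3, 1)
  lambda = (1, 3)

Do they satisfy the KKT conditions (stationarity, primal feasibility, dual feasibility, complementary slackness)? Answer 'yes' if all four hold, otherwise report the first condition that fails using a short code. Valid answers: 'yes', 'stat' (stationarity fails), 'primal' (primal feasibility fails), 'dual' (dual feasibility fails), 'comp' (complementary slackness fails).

Gradient of f: grad f(x) = Q x + c = (5, 6)
Constraint values g_i(x) = a_i^T x - b_i:
  g_1((3, 1)) = 0
  g_2((3, 1)) = -1
Stationarity residual: grad f(x) + sum_i lambda_i a_i = (0, 0)
  -> stationarity OK
Primal feasibility (all g_i <= 0): OK
Dual feasibility (all lambda_i >= 0): OK
Complementary slackness (lambda_i * g_i(x) = 0 for all i): FAILS

Verdict: the first failing condition is complementary_slackness -> comp.

comp


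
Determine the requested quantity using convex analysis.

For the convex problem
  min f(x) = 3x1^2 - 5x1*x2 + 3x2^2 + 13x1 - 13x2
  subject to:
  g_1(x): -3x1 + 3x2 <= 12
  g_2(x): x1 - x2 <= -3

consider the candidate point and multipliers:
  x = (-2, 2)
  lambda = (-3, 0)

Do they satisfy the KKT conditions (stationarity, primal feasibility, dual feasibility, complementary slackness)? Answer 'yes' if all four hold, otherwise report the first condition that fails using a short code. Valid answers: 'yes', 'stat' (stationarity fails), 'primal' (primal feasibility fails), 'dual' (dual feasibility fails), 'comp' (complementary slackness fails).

Gradient of f: grad f(x) = Q x + c = (-9, 9)
Constraint values g_i(x) = a_i^T x - b_i:
  g_1((-2, 2)) = 0
  g_2((-2, 2)) = -1
Stationarity residual: grad f(x) + sum_i lambda_i a_i = (0, 0)
  -> stationarity OK
Primal feasibility (all g_i <= 0): OK
Dual feasibility (all lambda_i >= 0): FAILS
Complementary slackness (lambda_i * g_i(x) = 0 for all i): OK

Verdict: the first failing condition is dual_feasibility -> dual.

dual


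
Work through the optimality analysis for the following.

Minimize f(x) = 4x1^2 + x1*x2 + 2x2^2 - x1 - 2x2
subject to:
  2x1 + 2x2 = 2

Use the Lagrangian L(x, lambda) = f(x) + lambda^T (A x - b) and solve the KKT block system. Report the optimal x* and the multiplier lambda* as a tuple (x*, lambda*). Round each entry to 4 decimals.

Form the Lagrangian:
  L(x, lambda) = (1/2) x^T Q x + c^T x + lambda^T (A x - b)
Stationarity (grad_x L = 0): Q x + c + A^T lambda = 0.
Primal feasibility: A x = b.

This gives the KKT block system:
  [ Q   A^T ] [ x     ]   [-c ]
  [ A    0  ] [ lambda ] = [ b ]

Solving the linear system:
  x*      = (0.2, 0.8)
  lambda* = (-0.7)
  f(x*)   = -0.2

x* = (0.2, 0.8), lambda* = (-0.7)


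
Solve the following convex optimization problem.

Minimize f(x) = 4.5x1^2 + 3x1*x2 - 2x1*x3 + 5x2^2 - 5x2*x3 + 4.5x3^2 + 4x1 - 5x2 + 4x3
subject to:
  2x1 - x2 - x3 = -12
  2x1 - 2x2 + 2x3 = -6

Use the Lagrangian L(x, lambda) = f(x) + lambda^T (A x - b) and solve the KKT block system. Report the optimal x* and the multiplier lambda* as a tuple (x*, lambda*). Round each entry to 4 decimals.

Form the Lagrangian:
  L(x, lambda) = (1/2) x^T Q x + c^T x + lambda^T (A x - b)
Stationarity (grad_x L = 0): Q x + c + A^T lambda = 0.
Primal feasibility: A x = b.

This gives the KKT block system:
  [ Q   A^T ] [ x     ]   [-c ]
  [ A    0  ] [ lambda ] = [ b ]

Solving the linear system:
  x*      = (-2.7744, 3.3383, 3.1128)
  lambda* = (12.6842, -4.094)
  f(x*)   = 56.1541

x* = (-2.7744, 3.3383, 3.1128), lambda* = (12.6842, -4.094)


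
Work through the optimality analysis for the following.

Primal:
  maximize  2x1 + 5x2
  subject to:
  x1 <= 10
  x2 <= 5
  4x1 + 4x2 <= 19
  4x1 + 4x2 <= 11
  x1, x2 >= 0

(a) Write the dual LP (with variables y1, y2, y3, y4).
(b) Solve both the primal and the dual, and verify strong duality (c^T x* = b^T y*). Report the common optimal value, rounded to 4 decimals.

The standard primal-dual pair for 'max c^T x s.t. A x <= b, x >= 0' is:
  Dual:  min b^T y  s.t.  A^T y >= c,  y >= 0.

So the dual LP is:
  minimize  10y1 + 5y2 + 19y3 + 11y4
  subject to:
    y1 + 4y3 + 4y4 >= 2
    y2 + 4y3 + 4y4 >= 5
    y1, y2, y3, y4 >= 0

Solving the primal: x* = (0, 2.75).
  primal value c^T x* = 13.75.
Solving the dual: y* = (0, 0, 0, 1.25).
  dual value b^T y* = 13.75.
Strong duality: c^T x* = b^T y*. Confirmed.

13.75


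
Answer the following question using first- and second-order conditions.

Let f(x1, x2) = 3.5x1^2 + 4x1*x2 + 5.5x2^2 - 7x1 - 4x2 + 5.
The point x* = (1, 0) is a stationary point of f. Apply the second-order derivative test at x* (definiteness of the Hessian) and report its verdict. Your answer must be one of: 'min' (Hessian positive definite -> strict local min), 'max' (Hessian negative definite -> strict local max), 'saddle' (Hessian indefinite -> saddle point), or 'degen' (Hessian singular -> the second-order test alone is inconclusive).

Compute the Hessian H = grad^2 f:
  H = [[7, 4], [4, 11]]
Verify stationarity: grad f(x*) = H x* + g = (0, 0).
Eigenvalues of H: 4.5279, 13.4721.
Both eigenvalues > 0, so H is positive definite -> x* is a strict local min.

min


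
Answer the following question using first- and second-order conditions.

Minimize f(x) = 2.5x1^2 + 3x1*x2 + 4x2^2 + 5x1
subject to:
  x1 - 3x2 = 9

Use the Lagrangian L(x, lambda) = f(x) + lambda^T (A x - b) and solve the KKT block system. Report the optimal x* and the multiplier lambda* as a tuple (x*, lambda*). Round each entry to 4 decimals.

Form the Lagrangian:
  L(x, lambda) = (1/2) x^T Q x + c^T x + lambda^T (A x - b)
Stationarity (grad_x L = 0): Q x + c + A^T lambda = 0.
Primal feasibility: A x = b.

This gives the KKT block system:
  [ Q   A^T ] [ x     ]   [-c ]
  [ A    0  ] [ lambda ] = [ b ]

Solving the linear system:
  x*      = (1.5211, -2.493)
  lambda* = (-5.1268)
  f(x*)   = 26.8732

x* = (1.5211, -2.493), lambda* = (-5.1268)


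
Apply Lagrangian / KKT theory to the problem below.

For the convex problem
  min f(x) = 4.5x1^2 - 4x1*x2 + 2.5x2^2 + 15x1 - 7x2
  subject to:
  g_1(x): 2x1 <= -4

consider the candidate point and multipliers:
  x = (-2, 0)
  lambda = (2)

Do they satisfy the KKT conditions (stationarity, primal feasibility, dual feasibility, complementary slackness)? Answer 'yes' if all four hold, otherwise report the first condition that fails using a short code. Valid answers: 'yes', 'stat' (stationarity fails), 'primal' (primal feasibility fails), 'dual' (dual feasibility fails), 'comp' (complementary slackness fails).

Gradient of f: grad f(x) = Q x + c = (-3, 1)
Constraint values g_i(x) = a_i^T x - b_i:
  g_1((-2, 0)) = 0
Stationarity residual: grad f(x) + sum_i lambda_i a_i = (1, 1)
  -> stationarity FAILS
Primal feasibility (all g_i <= 0): OK
Dual feasibility (all lambda_i >= 0): OK
Complementary slackness (lambda_i * g_i(x) = 0 for all i): OK

Verdict: the first failing condition is stationarity -> stat.

stat


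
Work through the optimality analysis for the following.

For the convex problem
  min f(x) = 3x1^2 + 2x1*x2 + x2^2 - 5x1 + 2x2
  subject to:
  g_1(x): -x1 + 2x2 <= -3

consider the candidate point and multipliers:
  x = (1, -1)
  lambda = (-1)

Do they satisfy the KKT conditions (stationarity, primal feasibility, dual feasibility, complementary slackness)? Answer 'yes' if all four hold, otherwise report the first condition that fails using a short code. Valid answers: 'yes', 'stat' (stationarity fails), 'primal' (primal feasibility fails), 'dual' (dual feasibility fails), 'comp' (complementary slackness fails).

Gradient of f: grad f(x) = Q x + c = (-1, 2)
Constraint values g_i(x) = a_i^T x - b_i:
  g_1((1, -1)) = 0
Stationarity residual: grad f(x) + sum_i lambda_i a_i = (0, 0)
  -> stationarity OK
Primal feasibility (all g_i <= 0): OK
Dual feasibility (all lambda_i >= 0): FAILS
Complementary slackness (lambda_i * g_i(x) = 0 for all i): OK

Verdict: the first failing condition is dual_feasibility -> dual.

dual


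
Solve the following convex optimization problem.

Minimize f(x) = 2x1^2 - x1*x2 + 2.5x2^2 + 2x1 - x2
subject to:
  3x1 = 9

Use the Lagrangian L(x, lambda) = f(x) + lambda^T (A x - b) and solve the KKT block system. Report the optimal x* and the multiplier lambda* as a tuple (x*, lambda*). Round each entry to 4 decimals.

Form the Lagrangian:
  L(x, lambda) = (1/2) x^T Q x + c^T x + lambda^T (A x - b)
Stationarity (grad_x L = 0): Q x + c + A^T lambda = 0.
Primal feasibility: A x = b.

This gives the KKT block system:
  [ Q   A^T ] [ x     ]   [-c ]
  [ A    0  ] [ lambda ] = [ b ]

Solving the linear system:
  x*      = (3, 0.8)
  lambda* = (-4.4)
  f(x*)   = 22.4

x* = (3, 0.8), lambda* = (-4.4)


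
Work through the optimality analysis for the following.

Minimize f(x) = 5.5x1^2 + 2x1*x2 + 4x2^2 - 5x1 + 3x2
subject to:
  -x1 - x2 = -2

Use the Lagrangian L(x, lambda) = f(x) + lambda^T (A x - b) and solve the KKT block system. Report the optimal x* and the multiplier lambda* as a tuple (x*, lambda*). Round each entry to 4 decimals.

Form the Lagrangian:
  L(x, lambda) = (1/2) x^T Q x + c^T x + lambda^T (A x - b)
Stationarity (grad_x L = 0): Q x + c + A^T lambda = 0.
Primal feasibility: A x = b.

This gives the KKT block system:
  [ Q   A^T ] [ x     ]   [-c ]
  [ A    0  ] [ lambda ] = [ b ]

Solving the linear system:
  x*      = (1.3333, 0.6667)
  lambda* = (11)
  f(x*)   = 8.6667

x* = (1.3333, 0.6667), lambda* = (11)


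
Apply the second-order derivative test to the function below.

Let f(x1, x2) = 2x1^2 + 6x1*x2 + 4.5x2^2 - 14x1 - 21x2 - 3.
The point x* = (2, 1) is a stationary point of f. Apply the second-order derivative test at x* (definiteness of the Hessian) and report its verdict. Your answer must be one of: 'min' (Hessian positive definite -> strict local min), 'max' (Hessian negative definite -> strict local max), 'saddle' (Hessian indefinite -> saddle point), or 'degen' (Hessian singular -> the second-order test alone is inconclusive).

Compute the Hessian H = grad^2 f:
  H = [[4, 6], [6, 9]]
Verify stationarity: grad f(x*) = H x* + g = (0, 0).
Eigenvalues of H: 0, 13.
H has a zero eigenvalue (singular; positive semidefinite but not definite), so H is neither positive definite, negative definite, nor indefinite. The second-order test alone is inconclusive -> degen.
(Indeed, f is constant along the null direction of H through x*, so x* is not a strict local extremum.)

degen


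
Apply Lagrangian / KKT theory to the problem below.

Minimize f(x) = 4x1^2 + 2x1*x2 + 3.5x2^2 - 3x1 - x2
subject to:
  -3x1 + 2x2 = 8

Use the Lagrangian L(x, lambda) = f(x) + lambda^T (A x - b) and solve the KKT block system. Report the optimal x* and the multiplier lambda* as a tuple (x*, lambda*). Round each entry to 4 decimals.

Form the Lagrangian:
  L(x, lambda) = (1/2) x^T Q x + c^T x + lambda^T (A x - b)
Stationarity (grad_x L = 0): Q x + c + A^T lambda = 0.
Primal feasibility: A x = b.

This gives the KKT block system:
  [ Q   A^T ] [ x     ]   [-c ]
  [ A    0  ] [ lambda ] = [ b ]

Solving the linear system:
  x*      = (-1.5294, 1.7059)
  lambda* = (-3.9412)
  f(x*)   = 17.2059

x* = (-1.5294, 1.7059), lambda* = (-3.9412)


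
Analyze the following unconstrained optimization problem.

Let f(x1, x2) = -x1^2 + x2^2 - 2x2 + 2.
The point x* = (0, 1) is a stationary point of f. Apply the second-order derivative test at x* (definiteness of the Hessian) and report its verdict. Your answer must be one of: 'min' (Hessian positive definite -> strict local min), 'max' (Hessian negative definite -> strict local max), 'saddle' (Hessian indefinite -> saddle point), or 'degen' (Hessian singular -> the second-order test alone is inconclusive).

Compute the Hessian H = grad^2 f:
  H = [[-2, 0], [0, 2]]
Verify stationarity: grad f(x*) = H x* + g = (0, 0).
Eigenvalues of H: -2, 2.
Eigenvalues have mixed signs, so H is indefinite -> x* is a saddle point.

saddle


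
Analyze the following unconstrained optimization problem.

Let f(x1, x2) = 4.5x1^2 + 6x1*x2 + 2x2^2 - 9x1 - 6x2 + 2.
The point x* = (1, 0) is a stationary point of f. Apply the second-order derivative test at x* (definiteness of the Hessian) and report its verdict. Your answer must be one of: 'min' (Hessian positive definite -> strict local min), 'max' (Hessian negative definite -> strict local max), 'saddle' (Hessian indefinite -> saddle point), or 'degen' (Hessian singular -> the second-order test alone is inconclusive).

Compute the Hessian H = grad^2 f:
  H = [[9, 6], [6, 4]]
Verify stationarity: grad f(x*) = H x* + g = (0, 0).
Eigenvalues of H: 0, 13.
H has a zero eigenvalue (singular; positive semidefinite but not definite), so H is neither positive definite, negative definite, nor indefinite. The second-order test alone is inconclusive -> degen.
(Indeed, f is constant along the null direction of H through x*, so x* is not a strict local extremum.)

degen


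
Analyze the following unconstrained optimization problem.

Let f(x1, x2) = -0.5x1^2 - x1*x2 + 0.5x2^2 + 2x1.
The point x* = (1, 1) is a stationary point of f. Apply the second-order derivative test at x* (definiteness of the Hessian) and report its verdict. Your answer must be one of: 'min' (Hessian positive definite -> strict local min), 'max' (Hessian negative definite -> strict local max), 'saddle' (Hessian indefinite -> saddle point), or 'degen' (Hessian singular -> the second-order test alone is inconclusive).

Compute the Hessian H = grad^2 f:
  H = [[-1, -1], [-1, 1]]
Verify stationarity: grad f(x*) = H x* + g = (0, 0).
Eigenvalues of H: -1.4142, 1.4142.
Eigenvalues have mixed signs, so H is indefinite -> x* is a saddle point.

saddle


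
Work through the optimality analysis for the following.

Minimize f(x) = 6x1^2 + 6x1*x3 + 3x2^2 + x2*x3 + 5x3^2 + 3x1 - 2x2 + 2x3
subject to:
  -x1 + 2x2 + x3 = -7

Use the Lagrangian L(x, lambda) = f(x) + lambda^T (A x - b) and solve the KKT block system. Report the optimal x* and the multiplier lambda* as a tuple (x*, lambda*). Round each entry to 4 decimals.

Form the Lagrangian:
  L(x, lambda) = (1/2) x^T Q x + c^T x + lambda^T (A x - b)
Stationarity (grad_x L = 0): Q x + c + A^T lambda = 0.
Primal feasibility: A x = b.

This gives the KKT block system:
  [ Q   A^T ] [ x     ]   [-c ]
  [ A    0  ] [ lambda ] = [ b ]

Solving the linear system:
  x*      = (1.1927, -2.1435, -1.5203)
  lambda* = (8.1906)
  f(x*)   = 31.0792

x* = (1.1927, -2.1435, -1.5203), lambda* = (8.1906)


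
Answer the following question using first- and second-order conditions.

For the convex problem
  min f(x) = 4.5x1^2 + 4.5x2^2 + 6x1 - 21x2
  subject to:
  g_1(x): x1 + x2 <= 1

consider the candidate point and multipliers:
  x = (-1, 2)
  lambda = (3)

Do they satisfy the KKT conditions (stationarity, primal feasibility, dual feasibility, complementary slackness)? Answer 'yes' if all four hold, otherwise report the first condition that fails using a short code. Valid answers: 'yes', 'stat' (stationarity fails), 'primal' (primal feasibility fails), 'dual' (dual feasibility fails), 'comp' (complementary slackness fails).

Gradient of f: grad f(x) = Q x + c = (-3, -3)
Constraint values g_i(x) = a_i^T x - b_i:
  g_1((-1, 2)) = 0
Stationarity residual: grad f(x) + sum_i lambda_i a_i = (0, 0)
  -> stationarity OK
Primal feasibility (all g_i <= 0): OK
Dual feasibility (all lambda_i >= 0): OK
Complementary slackness (lambda_i * g_i(x) = 0 for all i): OK

Verdict: yes, KKT holds.

yes


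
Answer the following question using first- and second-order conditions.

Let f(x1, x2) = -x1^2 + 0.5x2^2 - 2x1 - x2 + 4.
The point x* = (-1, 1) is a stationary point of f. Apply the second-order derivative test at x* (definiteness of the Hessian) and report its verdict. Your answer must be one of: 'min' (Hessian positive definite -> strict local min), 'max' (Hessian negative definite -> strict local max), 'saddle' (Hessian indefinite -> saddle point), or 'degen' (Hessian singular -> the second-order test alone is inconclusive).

Compute the Hessian H = grad^2 f:
  H = [[-2, 0], [0, 1]]
Verify stationarity: grad f(x*) = H x* + g = (0, 0).
Eigenvalues of H: -2, 1.
Eigenvalues have mixed signs, so H is indefinite -> x* is a saddle point.

saddle


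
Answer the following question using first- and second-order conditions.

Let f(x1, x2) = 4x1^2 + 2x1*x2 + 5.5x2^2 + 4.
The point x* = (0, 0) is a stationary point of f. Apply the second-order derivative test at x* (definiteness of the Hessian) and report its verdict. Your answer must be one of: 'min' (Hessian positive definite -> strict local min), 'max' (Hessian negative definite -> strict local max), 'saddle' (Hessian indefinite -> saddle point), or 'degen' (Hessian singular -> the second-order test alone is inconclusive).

Compute the Hessian H = grad^2 f:
  H = [[8, 2], [2, 11]]
Verify stationarity: grad f(x*) = H x* + g = (0, 0).
Eigenvalues of H: 7, 12.
Both eigenvalues > 0, so H is positive definite -> x* is a strict local min.

min


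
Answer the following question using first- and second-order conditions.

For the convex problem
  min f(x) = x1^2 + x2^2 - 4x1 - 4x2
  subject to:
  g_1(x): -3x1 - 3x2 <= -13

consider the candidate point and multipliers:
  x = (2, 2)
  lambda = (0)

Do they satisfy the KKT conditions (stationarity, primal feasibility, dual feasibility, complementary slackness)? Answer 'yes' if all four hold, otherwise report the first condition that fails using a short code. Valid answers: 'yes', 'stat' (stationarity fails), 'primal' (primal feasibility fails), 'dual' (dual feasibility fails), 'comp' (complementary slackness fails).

Gradient of f: grad f(x) = Q x + c = (0, 0)
Constraint values g_i(x) = a_i^T x - b_i:
  g_1((2, 2)) = 1
Stationarity residual: grad f(x) + sum_i lambda_i a_i = (0, 0)
  -> stationarity OK
Primal feasibility (all g_i <= 0): FAILS
Dual feasibility (all lambda_i >= 0): OK
Complementary slackness (lambda_i * g_i(x) = 0 for all i): OK

Verdict: the first failing condition is primal_feasibility -> primal.

primal


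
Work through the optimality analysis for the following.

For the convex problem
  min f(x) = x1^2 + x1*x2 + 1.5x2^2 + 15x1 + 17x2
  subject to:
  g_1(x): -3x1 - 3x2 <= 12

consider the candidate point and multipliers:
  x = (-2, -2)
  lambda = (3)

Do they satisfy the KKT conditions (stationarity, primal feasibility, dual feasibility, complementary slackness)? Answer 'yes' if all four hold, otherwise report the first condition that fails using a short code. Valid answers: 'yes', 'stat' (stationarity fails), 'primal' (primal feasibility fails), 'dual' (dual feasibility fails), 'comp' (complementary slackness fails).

Gradient of f: grad f(x) = Q x + c = (9, 9)
Constraint values g_i(x) = a_i^T x - b_i:
  g_1((-2, -2)) = 0
Stationarity residual: grad f(x) + sum_i lambda_i a_i = (0, 0)
  -> stationarity OK
Primal feasibility (all g_i <= 0): OK
Dual feasibility (all lambda_i >= 0): OK
Complementary slackness (lambda_i * g_i(x) = 0 for all i): OK

Verdict: yes, KKT holds.

yes


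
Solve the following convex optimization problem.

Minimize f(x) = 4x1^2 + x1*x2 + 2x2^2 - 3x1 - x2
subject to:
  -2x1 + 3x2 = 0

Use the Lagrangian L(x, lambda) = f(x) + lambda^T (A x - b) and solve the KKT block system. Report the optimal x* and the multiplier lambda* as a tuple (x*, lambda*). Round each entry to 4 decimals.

Form the Lagrangian:
  L(x, lambda) = (1/2) x^T Q x + c^T x + lambda^T (A x - b)
Stationarity (grad_x L = 0): Q x + c + A^T lambda = 0.
Primal feasibility: A x = b.

This gives the KKT block system:
  [ Q   A^T ] [ x     ]   [-c ]
  [ A    0  ] [ lambda ] = [ b ]

Solving the linear system:
  x*      = (0.33, 0.22)
  lambda* = (-0.07)
  f(x*)   = -0.605

x* = (0.33, 0.22), lambda* = (-0.07)


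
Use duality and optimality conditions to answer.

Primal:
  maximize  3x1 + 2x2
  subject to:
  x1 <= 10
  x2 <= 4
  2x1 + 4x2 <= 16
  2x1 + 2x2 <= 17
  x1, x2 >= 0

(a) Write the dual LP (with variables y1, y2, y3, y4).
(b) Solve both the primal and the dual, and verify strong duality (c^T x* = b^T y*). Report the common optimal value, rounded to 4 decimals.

The standard primal-dual pair for 'max c^T x s.t. A x <= b, x >= 0' is:
  Dual:  min b^T y  s.t.  A^T y >= c,  y >= 0.

So the dual LP is:
  minimize  10y1 + 4y2 + 16y3 + 17y4
  subject to:
    y1 + 2y3 + 2y4 >= 3
    y2 + 4y3 + 2y4 >= 2
    y1, y2, y3, y4 >= 0

Solving the primal: x* = (8, 0).
  primal value c^T x* = 24.
Solving the dual: y* = (0, 0, 1.5, 0).
  dual value b^T y* = 24.
Strong duality: c^T x* = b^T y*. Confirmed.

24
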